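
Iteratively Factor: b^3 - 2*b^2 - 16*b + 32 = (b - 4)*(b^2 + 2*b - 8) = (b - 4)*(b - 2)*(b + 4)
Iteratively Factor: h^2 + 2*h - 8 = (h + 4)*(h - 2)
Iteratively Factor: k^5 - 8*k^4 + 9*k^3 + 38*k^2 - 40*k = (k)*(k^4 - 8*k^3 + 9*k^2 + 38*k - 40) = k*(k - 4)*(k^3 - 4*k^2 - 7*k + 10) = k*(k - 5)*(k - 4)*(k^2 + k - 2) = k*(k - 5)*(k - 4)*(k - 1)*(k + 2)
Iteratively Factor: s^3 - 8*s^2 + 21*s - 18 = (s - 3)*(s^2 - 5*s + 6) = (s - 3)^2*(s - 2)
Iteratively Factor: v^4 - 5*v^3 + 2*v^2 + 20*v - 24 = (v - 2)*(v^3 - 3*v^2 - 4*v + 12) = (v - 3)*(v - 2)*(v^2 - 4) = (v - 3)*(v - 2)*(v + 2)*(v - 2)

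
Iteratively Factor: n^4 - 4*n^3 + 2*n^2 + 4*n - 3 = (n - 1)*(n^3 - 3*n^2 - n + 3) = (n - 3)*(n - 1)*(n^2 - 1) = (n - 3)*(n - 1)^2*(n + 1)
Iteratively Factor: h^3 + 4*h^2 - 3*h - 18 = (h - 2)*(h^2 + 6*h + 9) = (h - 2)*(h + 3)*(h + 3)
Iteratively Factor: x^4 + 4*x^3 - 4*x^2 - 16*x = (x - 2)*(x^3 + 6*x^2 + 8*x) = (x - 2)*(x + 2)*(x^2 + 4*x) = x*(x - 2)*(x + 2)*(x + 4)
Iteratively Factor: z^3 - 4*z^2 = (z)*(z^2 - 4*z) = z^2*(z - 4)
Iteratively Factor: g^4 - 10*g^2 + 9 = (g - 1)*(g^3 + g^2 - 9*g - 9) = (g - 1)*(g + 1)*(g^2 - 9) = (g - 1)*(g + 1)*(g + 3)*(g - 3)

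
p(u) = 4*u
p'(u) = 4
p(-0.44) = -1.76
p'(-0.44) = 4.00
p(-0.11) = -0.44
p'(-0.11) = 4.00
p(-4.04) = -16.16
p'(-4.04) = 4.00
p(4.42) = 17.68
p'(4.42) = 4.00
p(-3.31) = -13.24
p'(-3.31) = 4.00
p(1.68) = 6.72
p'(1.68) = 4.00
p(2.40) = 9.60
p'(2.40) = 4.00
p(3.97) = 15.88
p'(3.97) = 4.00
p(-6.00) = -24.00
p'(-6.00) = 4.00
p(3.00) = 12.00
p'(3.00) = 4.00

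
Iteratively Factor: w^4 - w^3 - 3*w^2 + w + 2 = (w + 1)*(w^3 - 2*w^2 - w + 2) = (w + 1)^2*(w^2 - 3*w + 2) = (w - 2)*(w + 1)^2*(w - 1)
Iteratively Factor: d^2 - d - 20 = (d + 4)*(d - 5)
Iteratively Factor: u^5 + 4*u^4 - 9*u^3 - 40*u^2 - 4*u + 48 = (u - 1)*(u^4 + 5*u^3 - 4*u^2 - 44*u - 48) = (u - 3)*(u - 1)*(u^3 + 8*u^2 + 20*u + 16) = (u - 3)*(u - 1)*(u + 2)*(u^2 + 6*u + 8) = (u - 3)*(u - 1)*(u + 2)*(u + 4)*(u + 2)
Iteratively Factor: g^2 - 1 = (g - 1)*(g + 1)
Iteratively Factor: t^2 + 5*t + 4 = (t + 4)*(t + 1)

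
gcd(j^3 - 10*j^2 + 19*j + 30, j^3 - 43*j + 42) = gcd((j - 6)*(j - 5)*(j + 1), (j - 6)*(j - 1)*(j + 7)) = j - 6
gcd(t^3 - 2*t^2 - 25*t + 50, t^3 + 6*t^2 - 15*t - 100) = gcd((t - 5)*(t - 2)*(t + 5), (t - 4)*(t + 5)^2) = t + 5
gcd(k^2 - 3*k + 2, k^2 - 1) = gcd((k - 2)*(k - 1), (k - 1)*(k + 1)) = k - 1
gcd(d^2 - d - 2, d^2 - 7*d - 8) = d + 1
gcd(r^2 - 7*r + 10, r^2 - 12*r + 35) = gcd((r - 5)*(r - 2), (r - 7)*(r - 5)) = r - 5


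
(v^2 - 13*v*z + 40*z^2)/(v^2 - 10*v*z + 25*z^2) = (-v + 8*z)/(-v + 5*z)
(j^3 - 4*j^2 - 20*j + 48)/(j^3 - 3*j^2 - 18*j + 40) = (j - 6)/(j - 5)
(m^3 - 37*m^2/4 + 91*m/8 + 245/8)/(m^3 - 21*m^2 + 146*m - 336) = (8*m^2 - 18*m - 35)/(8*(m^2 - 14*m + 48))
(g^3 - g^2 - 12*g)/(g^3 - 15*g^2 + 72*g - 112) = g*(g + 3)/(g^2 - 11*g + 28)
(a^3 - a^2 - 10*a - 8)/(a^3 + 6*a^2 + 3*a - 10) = (a^2 - 3*a - 4)/(a^2 + 4*a - 5)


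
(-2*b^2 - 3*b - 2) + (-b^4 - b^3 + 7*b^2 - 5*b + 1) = -b^4 - b^3 + 5*b^2 - 8*b - 1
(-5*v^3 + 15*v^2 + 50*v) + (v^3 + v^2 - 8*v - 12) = -4*v^3 + 16*v^2 + 42*v - 12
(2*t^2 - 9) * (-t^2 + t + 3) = -2*t^4 + 2*t^3 + 15*t^2 - 9*t - 27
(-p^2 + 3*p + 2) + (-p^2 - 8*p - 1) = -2*p^2 - 5*p + 1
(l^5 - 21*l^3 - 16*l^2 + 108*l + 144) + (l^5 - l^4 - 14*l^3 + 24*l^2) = 2*l^5 - l^4 - 35*l^3 + 8*l^2 + 108*l + 144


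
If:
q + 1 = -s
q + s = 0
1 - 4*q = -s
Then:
No Solution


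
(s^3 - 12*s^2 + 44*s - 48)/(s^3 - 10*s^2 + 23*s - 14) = (s^2 - 10*s + 24)/(s^2 - 8*s + 7)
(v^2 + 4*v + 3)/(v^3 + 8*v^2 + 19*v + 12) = 1/(v + 4)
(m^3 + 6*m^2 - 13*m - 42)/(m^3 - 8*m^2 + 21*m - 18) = (m^2 + 9*m + 14)/(m^2 - 5*m + 6)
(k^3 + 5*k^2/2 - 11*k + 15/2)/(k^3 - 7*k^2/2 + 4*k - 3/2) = (k + 5)/(k - 1)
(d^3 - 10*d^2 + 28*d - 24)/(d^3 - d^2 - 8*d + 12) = (d - 6)/(d + 3)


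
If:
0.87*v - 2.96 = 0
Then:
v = 3.40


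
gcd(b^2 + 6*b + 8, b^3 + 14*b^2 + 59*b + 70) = b + 2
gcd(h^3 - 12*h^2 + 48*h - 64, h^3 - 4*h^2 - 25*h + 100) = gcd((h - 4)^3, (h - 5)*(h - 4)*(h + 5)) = h - 4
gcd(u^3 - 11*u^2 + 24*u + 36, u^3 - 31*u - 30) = u^2 - 5*u - 6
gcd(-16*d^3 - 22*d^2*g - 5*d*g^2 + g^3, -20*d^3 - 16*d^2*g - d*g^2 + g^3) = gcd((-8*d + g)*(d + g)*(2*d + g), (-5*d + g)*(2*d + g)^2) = 2*d + g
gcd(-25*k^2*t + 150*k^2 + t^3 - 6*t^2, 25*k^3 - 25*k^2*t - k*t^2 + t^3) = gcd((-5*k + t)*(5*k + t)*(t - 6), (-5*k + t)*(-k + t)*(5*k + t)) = -25*k^2 + t^2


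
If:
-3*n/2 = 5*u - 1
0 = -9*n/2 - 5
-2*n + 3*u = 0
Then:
No Solution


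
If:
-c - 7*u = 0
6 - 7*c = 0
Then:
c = 6/7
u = -6/49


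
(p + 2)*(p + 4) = p^2 + 6*p + 8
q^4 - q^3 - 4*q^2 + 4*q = q*(q - 2)*(q - 1)*(q + 2)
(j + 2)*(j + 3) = j^2 + 5*j + 6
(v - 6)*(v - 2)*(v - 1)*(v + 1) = v^4 - 8*v^3 + 11*v^2 + 8*v - 12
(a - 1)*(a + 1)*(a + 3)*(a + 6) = a^4 + 9*a^3 + 17*a^2 - 9*a - 18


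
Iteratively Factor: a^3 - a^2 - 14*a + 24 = (a - 2)*(a^2 + a - 12) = (a - 3)*(a - 2)*(a + 4)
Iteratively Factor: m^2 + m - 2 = (m - 1)*(m + 2)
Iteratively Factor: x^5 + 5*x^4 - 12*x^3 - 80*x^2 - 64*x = (x - 4)*(x^4 + 9*x^3 + 24*x^2 + 16*x) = (x - 4)*(x + 1)*(x^3 + 8*x^2 + 16*x) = (x - 4)*(x + 1)*(x + 4)*(x^2 + 4*x) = x*(x - 4)*(x + 1)*(x + 4)*(x + 4)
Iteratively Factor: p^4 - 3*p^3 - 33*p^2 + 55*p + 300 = (p - 5)*(p^3 + 2*p^2 - 23*p - 60) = (p - 5)*(p + 4)*(p^2 - 2*p - 15) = (p - 5)^2*(p + 4)*(p + 3)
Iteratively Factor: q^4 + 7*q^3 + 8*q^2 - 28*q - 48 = (q + 2)*(q^3 + 5*q^2 - 2*q - 24) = (q + 2)*(q + 4)*(q^2 + q - 6) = (q + 2)*(q + 3)*(q + 4)*(q - 2)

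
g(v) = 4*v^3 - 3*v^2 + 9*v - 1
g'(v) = 12*v^2 - 6*v + 9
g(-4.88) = -581.22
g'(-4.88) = 324.05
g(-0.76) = -11.33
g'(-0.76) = 20.49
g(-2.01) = -63.69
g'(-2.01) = 69.54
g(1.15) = 11.47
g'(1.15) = 17.97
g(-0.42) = -5.61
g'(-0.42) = 13.64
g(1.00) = 9.00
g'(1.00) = 15.00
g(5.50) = 623.25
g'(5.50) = 339.00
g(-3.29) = -205.53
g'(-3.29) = 158.63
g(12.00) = 6587.00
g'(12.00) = 1665.00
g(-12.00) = -7453.00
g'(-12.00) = 1809.00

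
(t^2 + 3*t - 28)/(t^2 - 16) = (t + 7)/(t + 4)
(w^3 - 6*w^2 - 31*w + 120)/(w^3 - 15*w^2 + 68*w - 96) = (w + 5)/(w - 4)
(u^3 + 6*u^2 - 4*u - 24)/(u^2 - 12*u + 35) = (u^3 + 6*u^2 - 4*u - 24)/(u^2 - 12*u + 35)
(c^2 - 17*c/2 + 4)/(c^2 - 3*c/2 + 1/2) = (c - 8)/(c - 1)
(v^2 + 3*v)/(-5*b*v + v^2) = (v + 3)/(-5*b + v)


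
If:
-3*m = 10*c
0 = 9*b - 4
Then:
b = 4/9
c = -3*m/10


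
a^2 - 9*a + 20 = (a - 5)*(a - 4)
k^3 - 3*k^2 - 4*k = k*(k - 4)*(k + 1)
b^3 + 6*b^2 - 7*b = b*(b - 1)*(b + 7)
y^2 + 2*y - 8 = (y - 2)*(y + 4)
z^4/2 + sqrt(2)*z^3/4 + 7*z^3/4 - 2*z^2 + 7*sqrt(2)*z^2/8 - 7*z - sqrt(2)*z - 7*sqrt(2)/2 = (z/2 + 1)*(z - 2)*(z + 7/2)*(z + sqrt(2)/2)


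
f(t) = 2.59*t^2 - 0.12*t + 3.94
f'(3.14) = 16.15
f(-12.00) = 378.34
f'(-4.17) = -21.72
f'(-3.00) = -15.66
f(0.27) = 4.10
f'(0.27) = 1.28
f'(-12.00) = -62.28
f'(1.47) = 7.49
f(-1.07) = 7.03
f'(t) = 5.18*t - 0.12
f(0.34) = 4.20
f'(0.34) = 1.64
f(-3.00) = 27.61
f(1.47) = 9.36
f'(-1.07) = -5.66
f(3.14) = 29.10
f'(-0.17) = -1.00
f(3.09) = 28.30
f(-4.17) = 49.48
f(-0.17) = 4.04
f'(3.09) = 15.89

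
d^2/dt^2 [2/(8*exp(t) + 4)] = (2*exp(t) - 1)*exp(t)/(2*exp(t) + 1)^3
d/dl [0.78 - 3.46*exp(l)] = -3.46*exp(l)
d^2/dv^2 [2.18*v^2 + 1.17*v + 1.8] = 4.36000000000000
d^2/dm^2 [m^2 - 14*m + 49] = 2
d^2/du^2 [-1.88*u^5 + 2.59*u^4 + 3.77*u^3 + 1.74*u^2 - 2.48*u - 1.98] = -37.6*u^3 + 31.08*u^2 + 22.62*u + 3.48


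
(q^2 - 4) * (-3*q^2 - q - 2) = -3*q^4 - q^3 + 10*q^2 + 4*q + 8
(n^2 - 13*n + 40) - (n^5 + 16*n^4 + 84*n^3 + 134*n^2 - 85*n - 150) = -n^5 - 16*n^4 - 84*n^3 - 133*n^2 + 72*n + 190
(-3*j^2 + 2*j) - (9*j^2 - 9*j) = -12*j^2 + 11*j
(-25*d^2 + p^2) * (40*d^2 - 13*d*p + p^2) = -1000*d^4 + 325*d^3*p + 15*d^2*p^2 - 13*d*p^3 + p^4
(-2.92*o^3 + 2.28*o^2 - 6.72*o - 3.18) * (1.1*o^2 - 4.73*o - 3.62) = -3.212*o^5 + 16.3196*o^4 - 7.606*o^3 + 20.034*o^2 + 39.3678*o + 11.5116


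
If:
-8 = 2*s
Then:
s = -4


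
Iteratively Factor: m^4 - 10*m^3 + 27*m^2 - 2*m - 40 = (m + 1)*(m^3 - 11*m^2 + 38*m - 40) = (m - 2)*(m + 1)*(m^2 - 9*m + 20) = (m - 5)*(m - 2)*(m + 1)*(m - 4)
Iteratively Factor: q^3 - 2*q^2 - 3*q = (q + 1)*(q^2 - 3*q) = (q - 3)*(q + 1)*(q)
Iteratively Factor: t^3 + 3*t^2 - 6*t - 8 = (t + 1)*(t^2 + 2*t - 8) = (t - 2)*(t + 1)*(t + 4)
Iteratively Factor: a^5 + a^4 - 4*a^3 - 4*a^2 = (a + 1)*(a^4 - 4*a^2) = a*(a + 1)*(a^3 - 4*a) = a*(a - 2)*(a + 1)*(a^2 + 2*a) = a^2*(a - 2)*(a + 1)*(a + 2)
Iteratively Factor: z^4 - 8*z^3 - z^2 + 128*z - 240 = (z - 3)*(z^3 - 5*z^2 - 16*z + 80) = (z - 5)*(z - 3)*(z^2 - 16) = (z - 5)*(z - 3)*(z + 4)*(z - 4)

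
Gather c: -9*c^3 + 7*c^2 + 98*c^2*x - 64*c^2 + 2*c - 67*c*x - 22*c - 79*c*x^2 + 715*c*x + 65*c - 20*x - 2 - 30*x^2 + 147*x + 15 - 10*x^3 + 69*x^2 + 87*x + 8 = -9*c^3 + c^2*(98*x - 57) + c*(-79*x^2 + 648*x + 45) - 10*x^3 + 39*x^2 + 214*x + 21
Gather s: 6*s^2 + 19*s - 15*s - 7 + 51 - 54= 6*s^2 + 4*s - 10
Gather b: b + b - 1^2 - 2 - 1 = 2*b - 4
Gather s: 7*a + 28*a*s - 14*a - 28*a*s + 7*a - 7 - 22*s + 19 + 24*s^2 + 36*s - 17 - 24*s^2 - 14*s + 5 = 0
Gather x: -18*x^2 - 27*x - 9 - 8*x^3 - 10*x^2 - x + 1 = -8*x^3 - 28*x^2 - 28*x - 8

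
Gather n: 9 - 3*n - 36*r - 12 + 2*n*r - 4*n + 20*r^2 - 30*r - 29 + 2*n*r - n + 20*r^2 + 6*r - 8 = n*(4*r - 8) + 40*r^2 - 60*r - 40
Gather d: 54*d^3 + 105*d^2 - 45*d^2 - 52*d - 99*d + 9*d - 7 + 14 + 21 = 54*d^3 + 60*d^2 - 142*d + 28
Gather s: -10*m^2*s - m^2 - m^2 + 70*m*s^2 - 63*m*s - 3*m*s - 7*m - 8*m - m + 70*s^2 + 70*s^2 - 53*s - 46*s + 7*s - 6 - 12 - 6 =-2*m^2 - 16*m + s^2*(70*m + 140) + s*(-10*m^2 - 66*m - 92) - 24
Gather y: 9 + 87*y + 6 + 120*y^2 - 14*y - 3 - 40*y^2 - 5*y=80*y^2 + 68*y + 12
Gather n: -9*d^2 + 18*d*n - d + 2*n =-9*d^2 - d + n*(18*d + 2)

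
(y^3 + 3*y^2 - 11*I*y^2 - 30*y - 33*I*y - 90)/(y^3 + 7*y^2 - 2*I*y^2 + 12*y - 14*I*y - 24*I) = (y^2 - 11*I*y - 30)/(y^2 + 2*y*(2 - I) - 8*I)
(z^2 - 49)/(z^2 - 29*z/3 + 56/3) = 3*(z + 7)/(3*z - 8)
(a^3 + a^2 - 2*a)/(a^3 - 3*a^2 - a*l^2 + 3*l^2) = a*(a^2 + a - 2)/(a^3 - 3*a^2 - a*l^2 + 3*l^2)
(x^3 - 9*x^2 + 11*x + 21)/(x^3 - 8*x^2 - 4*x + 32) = (x^3 - 9*x^2 + 11*x + 21)/(x^3 - 8*x^2 - 4*x + 32)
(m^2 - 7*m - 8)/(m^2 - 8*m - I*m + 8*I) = (m + 1)/(m - I)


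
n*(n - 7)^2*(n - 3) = n^4 - 17*n^3 + 91*n^2 - 147*n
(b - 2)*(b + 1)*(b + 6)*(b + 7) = b^4 + 12*b^3 + 27*b^2 - 68*b - 84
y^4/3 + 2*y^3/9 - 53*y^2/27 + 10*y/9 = y*(y/3 + 1)*(y - 5/3)*(y - 2/3)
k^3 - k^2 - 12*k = k*(k - 4)*(k + 3)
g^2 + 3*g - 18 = (g - 3)*(g + 6)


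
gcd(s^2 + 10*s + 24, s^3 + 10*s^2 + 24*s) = s^2 + 10*s + 24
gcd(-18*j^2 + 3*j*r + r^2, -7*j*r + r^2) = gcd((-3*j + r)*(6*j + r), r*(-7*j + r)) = 1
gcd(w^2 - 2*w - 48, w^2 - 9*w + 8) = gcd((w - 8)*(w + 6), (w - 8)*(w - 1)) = w - 8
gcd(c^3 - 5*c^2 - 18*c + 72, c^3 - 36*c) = c - 6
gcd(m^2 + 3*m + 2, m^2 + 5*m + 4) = m + 1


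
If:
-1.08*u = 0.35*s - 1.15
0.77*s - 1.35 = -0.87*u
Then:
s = 0.87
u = 0.78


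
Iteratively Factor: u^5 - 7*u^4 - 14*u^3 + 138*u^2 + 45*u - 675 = (u - 5)*(u^4 - 2*u^3 - 24*u^2 + 18*u + 135) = (u - 5)*(u + 3)*(u^3 - 5*u^2 - 9*u + 45) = (u - 5)*(u - 3)*(u + 3)*(u^2 - 2*u - 15) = (u - 5)*(u - 3)*(u + 3)^2*(u - 5)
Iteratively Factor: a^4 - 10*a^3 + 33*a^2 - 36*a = (a)*(a^3 - 10*a^2 + 33*a - 36) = a*(a - 3)*(a^2 - 7*a + 12) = a*(a - 3)^2*(a - 4)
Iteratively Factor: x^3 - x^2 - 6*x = (x)*(x^2 - x - 6) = x*(x + 2)*(x - 3)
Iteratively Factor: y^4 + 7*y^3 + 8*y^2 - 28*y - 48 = (y + 4)*(y^3 + 3*y^2 - 4*y - 12) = (y + 3)*(y + 4)*(y^2 - 4) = (y + 2)*(y + 3)*(y + 4)*(y - 2)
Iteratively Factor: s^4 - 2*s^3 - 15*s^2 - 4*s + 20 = (s + 2)*(s^3 - 4*s^2 - 7*s + 10) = (s + 2)^2*(s^2 - 6*s + 5) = (s - 1)*(s + 2)^2*(s - 5)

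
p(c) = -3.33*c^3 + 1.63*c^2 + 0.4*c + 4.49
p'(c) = -9.99*c^2 + 3.26*c + 0.4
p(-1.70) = 24.88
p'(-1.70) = -34.01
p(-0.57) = 5.41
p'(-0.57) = -4.70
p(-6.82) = 1133.90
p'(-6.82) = -486.49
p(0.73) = 4.36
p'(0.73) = -2.54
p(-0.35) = 4.69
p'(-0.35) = -1.96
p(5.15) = -405.07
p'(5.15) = -247.77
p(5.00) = -369.01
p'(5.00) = -233.05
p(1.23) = 1.25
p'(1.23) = -10.70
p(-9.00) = 2560.49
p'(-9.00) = -838.13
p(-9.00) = 2560.49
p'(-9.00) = -838.13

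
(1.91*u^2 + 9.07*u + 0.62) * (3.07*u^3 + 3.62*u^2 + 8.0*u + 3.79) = 5.8637*u^5 + 34.7591*u^4 + 50.0168*u^3 + 82.0433*u^2 + 39.3353*u + 2.3498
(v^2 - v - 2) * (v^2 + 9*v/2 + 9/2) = v^4 + 7*v^3/2 - 2*v^2 - 27*v/2 - 9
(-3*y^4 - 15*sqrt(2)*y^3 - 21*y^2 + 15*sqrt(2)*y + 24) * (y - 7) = -3*y^5 - 15*sqrt(2)*y^4 + 21*y^4 - 21*y^3 + 105*sqrt(2)*y^3 + 15*sqrt(2)*y^2 + 147*y^2 - 105*sqrt(2)*y + 24*y - 168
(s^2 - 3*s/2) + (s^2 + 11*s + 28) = 2*s^2 + 19*s/2 + 28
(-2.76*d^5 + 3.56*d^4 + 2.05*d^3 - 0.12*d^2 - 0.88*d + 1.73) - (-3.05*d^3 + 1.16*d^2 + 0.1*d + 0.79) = -2.76*d^5 + 3.56*d^4 + 5.1*d^3 - 1.28*d^2 - 0.98*d + 0.94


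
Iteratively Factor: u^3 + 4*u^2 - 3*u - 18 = (u - 2)*(u^2 + 6*u + 9) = (u - 2)*(u + 3)*(u + 3)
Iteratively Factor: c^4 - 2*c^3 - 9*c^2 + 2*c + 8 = (c + 1)*(c^3 - 3*c^2 - 6*c + 8) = (c + 1)*(c + 2)*(c^2 - 5*c + 4) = (c - 4)*(c + 1)*(c + 2)*(c - 1)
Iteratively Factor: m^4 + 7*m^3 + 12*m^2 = (m + 3)*(m^3 + 4*m^2) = m*(m + 3)*(m^2 + 4*m) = m^2*(m + 3)*(m + 4)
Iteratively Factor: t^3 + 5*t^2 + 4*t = (t + 1)*(t^2 + 4*t) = (t + 1)*(t + 4)*(t)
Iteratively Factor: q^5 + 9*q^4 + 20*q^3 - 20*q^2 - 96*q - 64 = (q - 2)*(q^4 + 11*q^3 + 42*q^2 + 64*q + 32) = (q - 2)*(q + 4)*(q^3 + 7*q^2 + 14*q + 8) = (q - 2)*(q + 1)*(q + 4)*(q^2 + 6*q + 8) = (q - 2)*(q + 1)*(q + 2)*(q + 4)*(q + 4)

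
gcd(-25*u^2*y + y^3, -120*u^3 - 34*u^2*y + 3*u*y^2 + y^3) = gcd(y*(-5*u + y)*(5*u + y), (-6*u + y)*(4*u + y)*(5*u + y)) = 5*u + y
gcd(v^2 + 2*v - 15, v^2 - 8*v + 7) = 1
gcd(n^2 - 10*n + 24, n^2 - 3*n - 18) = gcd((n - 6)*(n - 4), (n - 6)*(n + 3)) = n - 6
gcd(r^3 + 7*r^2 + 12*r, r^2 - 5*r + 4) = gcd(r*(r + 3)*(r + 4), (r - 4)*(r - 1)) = 1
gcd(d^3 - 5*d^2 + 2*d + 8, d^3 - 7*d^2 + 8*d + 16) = d^2 - 3*d - 4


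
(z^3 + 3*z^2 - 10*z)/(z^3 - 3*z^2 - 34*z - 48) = z*(-z^2 - 3*z + 10)/(-z^3 + 3*z^2 + 34*z + 48)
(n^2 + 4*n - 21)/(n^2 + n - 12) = (n + 7)/(n + 4)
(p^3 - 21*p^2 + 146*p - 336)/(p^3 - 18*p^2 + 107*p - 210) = (p - 8)/(p - 5)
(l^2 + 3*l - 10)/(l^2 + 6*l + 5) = (l - 2)/(l + 1)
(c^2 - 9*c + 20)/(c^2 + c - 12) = (c^2 - 9*c + 20)/(c^2 + c - 12)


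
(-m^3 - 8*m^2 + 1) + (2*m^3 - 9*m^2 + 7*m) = m^3 - 17*m^2 + 7*m + 1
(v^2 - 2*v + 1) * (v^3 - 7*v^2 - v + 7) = v^5 - 9*v^4 + 14*v^3 + 2*v^2 - 15*v + 7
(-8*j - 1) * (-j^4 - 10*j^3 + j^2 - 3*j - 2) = 8*j^5 + 81*j^4 + 2*j^3 + 23*j^2 + 19*j + 2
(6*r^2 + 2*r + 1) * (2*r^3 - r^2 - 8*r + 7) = 12*r^5 - 2*r^4 - 48*r^3 + 25*r^2 + 6*r + 7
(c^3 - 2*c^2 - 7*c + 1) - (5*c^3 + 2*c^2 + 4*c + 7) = -4*c^3 - 4*c^2 - 11*c - 6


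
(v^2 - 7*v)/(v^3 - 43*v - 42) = v/(v^2 + 7*v + 6)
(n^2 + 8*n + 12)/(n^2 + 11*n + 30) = (n + 2)/(n + 5)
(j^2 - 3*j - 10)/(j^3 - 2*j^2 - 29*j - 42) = (j - 5)/(j^2 - 4*j - 21)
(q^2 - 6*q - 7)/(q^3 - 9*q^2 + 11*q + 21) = 1/(q - 3)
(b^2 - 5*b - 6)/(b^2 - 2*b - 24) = (b + 1)/(b + 4)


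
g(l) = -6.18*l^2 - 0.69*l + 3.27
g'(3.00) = -37.77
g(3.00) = -54.42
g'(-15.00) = 184.71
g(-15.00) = -1376.88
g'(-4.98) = 60.86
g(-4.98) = -146.56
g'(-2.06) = 24.77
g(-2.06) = -21.53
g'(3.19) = -40.12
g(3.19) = -61.82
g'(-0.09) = 0.42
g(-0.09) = 3.28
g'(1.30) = -16.76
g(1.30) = -8.07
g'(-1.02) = 11.92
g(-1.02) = -2.46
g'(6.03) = -75.22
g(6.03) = -225.60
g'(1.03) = -13.42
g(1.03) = -4.00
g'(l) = -12.36*l - 0.69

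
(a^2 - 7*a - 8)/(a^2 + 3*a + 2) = (a - 8)/(a + 2)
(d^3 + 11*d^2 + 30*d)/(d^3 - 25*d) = (d + 6)/(d - 5)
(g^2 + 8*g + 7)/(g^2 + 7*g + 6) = (g + 7)/(g + 6)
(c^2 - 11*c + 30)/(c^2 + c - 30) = (c - 6)/(c + 6)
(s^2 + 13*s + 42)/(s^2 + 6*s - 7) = (s + 6)/(s - 1)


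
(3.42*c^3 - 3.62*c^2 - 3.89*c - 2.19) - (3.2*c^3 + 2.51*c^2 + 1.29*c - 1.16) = 0.22*c^3 - 6.13*c^2 - 5.18*c - 1.03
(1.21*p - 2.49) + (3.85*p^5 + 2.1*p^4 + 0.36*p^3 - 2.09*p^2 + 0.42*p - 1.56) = 3.85*p^5 + 2.1*p^4 + 0.36*p^3 - 2.09*p^2 + 1.63*p - 4.05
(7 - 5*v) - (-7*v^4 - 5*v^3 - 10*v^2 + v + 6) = 7*v^4 + 5*v^3 + 10*v^2 - 6*v + 1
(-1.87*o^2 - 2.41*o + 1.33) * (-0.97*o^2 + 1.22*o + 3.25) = 1.8139*o^4 + 0.0562999999999998*o^3 - 10.3078*o^2 - 6.2099*o + 4.3225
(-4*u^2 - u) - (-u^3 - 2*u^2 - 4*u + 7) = u^3 - 2*u^2 + 3*u - 7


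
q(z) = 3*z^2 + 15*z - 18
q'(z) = 6*z + 15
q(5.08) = 135.62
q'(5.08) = 45.48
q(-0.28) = -21.96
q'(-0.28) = 13.32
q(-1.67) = -34.68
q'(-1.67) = 4.98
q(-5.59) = -8.11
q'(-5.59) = -18.54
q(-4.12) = -28.88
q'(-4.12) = -9.72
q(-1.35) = -32.78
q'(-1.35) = 6.90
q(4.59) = 114.05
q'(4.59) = 42.54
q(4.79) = 122.68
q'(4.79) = 43.74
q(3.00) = 54.00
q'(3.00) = 33.00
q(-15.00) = 432.00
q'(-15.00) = -75.00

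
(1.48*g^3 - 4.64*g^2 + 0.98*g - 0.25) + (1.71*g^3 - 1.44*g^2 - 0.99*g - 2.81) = 3.19*g^3 - 6.08*g^2 - 0.01*g - 3.06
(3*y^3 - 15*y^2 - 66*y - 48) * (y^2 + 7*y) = 3*y^5 + 6*y^4 - 171*y^3 - 510*y^2 - 336*y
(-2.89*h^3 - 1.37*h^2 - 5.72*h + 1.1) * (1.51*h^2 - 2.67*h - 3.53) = -4.3639*h^5 + 5.6476*h^4 + 5.2224*h^3 + 21.7695*h^2 + 17.2546*h - 3.883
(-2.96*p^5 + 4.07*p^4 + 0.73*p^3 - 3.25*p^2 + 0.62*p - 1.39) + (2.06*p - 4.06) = -2.96*p^5 + 4.07*p^4 + 0.73*p^3 - 3.25*p^2 + 2.68*p - 5.45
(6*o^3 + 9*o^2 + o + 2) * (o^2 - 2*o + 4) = 6*o^5 - 3*o^4 + 7*o^3 + 36*o^2 + 8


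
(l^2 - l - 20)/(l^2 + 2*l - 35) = (l + 4)/(l + 7)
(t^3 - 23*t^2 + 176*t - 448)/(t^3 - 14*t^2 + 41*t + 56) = (t - 8)/(t + 1)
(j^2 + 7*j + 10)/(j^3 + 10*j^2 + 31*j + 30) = 1/(j + 3)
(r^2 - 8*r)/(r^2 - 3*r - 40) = r/(r + 5)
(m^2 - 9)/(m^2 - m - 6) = (m + 3)/(m + 2)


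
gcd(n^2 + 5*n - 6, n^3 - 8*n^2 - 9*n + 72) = 1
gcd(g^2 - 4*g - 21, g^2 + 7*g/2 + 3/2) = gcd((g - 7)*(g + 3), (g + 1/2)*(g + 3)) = g + 3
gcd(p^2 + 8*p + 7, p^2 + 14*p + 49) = p + 7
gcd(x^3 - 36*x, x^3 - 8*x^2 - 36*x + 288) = x^2 - 36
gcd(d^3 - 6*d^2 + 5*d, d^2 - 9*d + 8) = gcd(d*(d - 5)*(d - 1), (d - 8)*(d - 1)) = d - 1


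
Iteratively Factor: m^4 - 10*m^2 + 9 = (m + 1)*(m^3 - m^2 - 9*m + 9) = (m - 3)*(m + 1)*(m^2 + 2*m - 3) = (m - 3)*(m - 1)*(m + 1)*(m + 3)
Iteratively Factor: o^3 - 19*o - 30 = (o + 3)*(o^2 - 3*o - 10) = (o + 2)*(o + 3)*(o - 5)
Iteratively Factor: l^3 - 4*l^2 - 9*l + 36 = (l - 4)*(l^2 - 9) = (l - 4)*(l + 3)*(l - 3)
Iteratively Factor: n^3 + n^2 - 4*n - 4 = (n + 2)*(n^2 - n - 2) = (n + 1)*(n + 2)*(n - 2)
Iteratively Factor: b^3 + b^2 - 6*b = (b)*(b^2 + b - 6) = b*(b - 2)*(b + 3)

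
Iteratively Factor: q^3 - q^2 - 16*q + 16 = (q - 1)*(q^2 - 16) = (q - 4)*(q - 1)*(q + 4)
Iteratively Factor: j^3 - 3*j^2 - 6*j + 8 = (j - 4)*(j^2 + j - 2) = (j - 4)*(j - 1)*(j + 2)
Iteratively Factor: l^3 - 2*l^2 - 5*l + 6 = (l - 1)*(l^2 - l - 6) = (l - 1)*(l + 2)*(l - 3)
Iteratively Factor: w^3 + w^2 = (w + 1)*(w^2) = w*(w + 1)*(w)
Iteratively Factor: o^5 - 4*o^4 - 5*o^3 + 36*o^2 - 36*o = (o - 2)*(o^4 - 2*o^3 - 9*o^2 + 18*o) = (o - 3)*(o - 2)*(o^3 + o^2 - 6*o) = o*(o - 3)*(o - 2)*(o^2 + o - 6) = o*(o - 3)*(o - 2)*(o + 3)*(o - 2)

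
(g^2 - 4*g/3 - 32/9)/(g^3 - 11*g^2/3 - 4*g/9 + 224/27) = 3/(3*g - 7)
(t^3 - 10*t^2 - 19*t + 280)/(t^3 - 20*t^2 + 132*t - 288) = (t^2 - 2*t - 35)/(t^2 - 12*t + 36)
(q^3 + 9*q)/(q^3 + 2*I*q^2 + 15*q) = (q + 3*I)/(q + 5*I)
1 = 1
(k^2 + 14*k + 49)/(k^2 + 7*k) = (k + 7)/k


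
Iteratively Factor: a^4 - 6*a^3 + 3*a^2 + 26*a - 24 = (a - 4)*(a^3 - 2*a^2 - 5*a + 6) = (a - 4)*(a - 3)*(a^2 + a - 2) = (a - 4)*(a - 3)*(a + 2)*(a - 1)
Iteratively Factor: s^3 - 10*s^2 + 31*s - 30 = (s - 2)*(s^2 - 8*s + 15) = (s - 3)*(s - 2)*(s - 5)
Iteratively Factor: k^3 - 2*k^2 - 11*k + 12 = (k - 4)*(k^2 + 2*k - 3) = (k - 4)*(k - 1)*(k + 3)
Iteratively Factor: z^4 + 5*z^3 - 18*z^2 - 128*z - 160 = (z + 4)*(z^3 + z^2 - 22*z - 40) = (z - 5)*(z + 4)*(z^2 + 6*z + 8) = (z - 5)*(z + 2)*(z + 4)*(z + 4)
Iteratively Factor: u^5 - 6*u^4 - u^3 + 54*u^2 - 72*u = (u)*(u^4 - 6*u^3 - u^2 + 54*u - 72) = u*(u - 2)*(u^3 - 4*u^2 - 9*u + 36) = u*(u - 4)*(u - 2)*(u^2 - 9) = u*(u - 4)*(u - 3)*(u - 2)*(u + 3)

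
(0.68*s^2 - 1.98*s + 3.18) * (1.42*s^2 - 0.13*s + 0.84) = 0.9656*s^4 - 2.9*s^3 + 5.3442*s^2 - 2.0766*s + 2.6712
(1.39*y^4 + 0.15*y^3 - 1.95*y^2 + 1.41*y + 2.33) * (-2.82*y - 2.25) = -3.9198*y^5 - 3.5505*y^4 + 5.1615*y^3 + 0.411300000000001*y^2 - 9.7431*y - 5.2425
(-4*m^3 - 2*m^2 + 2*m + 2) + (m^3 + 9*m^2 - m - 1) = -3*m^3 + 7*m^2 + m + 1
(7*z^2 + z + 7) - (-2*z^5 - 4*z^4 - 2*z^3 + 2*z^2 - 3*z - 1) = 2*z^5 + 4*z^4 + 2*z^3 + 5*z^2 + 4*z + 8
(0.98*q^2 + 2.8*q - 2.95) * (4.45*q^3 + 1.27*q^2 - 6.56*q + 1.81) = 4.361*q^5 + 13.7046*q^4 - 16.0003*q^3 - 20.3407*q^2 + 24.42*q - 5.3395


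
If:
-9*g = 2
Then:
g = -2/9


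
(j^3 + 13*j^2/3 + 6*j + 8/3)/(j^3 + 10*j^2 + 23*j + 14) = (j + 4/3)/(j + 7)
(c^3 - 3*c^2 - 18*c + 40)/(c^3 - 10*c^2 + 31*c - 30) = (c + 4)/(c - 3)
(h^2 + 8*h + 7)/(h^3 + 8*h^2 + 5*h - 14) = (h + 1)/(h^2 + h - 2)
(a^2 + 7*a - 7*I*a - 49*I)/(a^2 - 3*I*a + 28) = (a + 7)/(a + 4*I)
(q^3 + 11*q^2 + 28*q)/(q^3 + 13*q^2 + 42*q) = (q + 4)/(q + 6)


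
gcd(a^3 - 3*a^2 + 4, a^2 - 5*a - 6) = a + 1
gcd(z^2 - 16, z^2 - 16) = z^2 - 16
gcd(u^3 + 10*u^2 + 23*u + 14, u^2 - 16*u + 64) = 1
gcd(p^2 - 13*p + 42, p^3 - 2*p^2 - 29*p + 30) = p - 6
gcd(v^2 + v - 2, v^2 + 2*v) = v + 2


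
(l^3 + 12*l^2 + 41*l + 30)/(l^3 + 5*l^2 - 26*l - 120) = (l^2 + 6*l + 5)/(l^2 - l - 20)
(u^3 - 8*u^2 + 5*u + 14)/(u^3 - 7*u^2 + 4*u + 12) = (u - 7)/(u - 6)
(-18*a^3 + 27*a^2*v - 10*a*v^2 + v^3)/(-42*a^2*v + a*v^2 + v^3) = (3*a^2 - 4*a*v + v^2)/(v*(7*a + v))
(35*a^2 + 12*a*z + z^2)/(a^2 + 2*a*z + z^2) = (35*a^2 + 12*a*z + z^2)/(a^2 + 2*a*z + z^2)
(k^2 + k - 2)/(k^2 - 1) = (k + 2)/(k + 1)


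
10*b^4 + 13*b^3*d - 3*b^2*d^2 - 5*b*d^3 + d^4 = (-5*b + d)*(-2*b + d)*(b + d)^2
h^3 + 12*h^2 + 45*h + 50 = (h + 2)*(h + 5)^2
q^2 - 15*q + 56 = (q - 8)*(q - 7)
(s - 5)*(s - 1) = s^2 - 6*s + 5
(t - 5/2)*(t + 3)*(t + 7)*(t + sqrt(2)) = t^4 + sqrt(2)*t^3 + 15*t^3/2 - 4*t^2 + 15*sqrt(2)*t^2/2 - 105*t/2 - 4*sqrt(2)*t - 105*sqrt(2)/2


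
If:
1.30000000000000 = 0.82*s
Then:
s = 1.59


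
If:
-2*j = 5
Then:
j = -5/2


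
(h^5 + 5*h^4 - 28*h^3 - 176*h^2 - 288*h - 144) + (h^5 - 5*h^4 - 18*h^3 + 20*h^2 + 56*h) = 2*h^5 - 46*h^3 - 156*h^2 - 232*h - 144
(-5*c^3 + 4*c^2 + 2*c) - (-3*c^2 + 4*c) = -5*c^3 + 7*c^2 - 2*c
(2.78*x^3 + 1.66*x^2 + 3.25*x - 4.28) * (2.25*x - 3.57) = 6.255*x^4 - 6.1896*x^3 + 1.3863*x^2 - 21.2325*x + 15.2796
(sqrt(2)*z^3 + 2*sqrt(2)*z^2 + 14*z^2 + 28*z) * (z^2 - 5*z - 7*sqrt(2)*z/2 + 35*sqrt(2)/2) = sqrt(2)*z^5 - 3*sqrt(2)*z^4 + 7*z^4 - 59*sqrt(2)*z^3 - 21*z^3 - 70*z^2 + 147*sqrt(2)*z^2 + 490*sqrt(2)*z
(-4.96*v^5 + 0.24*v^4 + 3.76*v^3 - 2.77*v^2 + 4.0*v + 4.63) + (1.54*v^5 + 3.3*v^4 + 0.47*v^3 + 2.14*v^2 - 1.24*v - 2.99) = -3.42*v^5 + 3.54*v^4 + 4.23*v^3 - 0.63*v^2 + 2.76*v + 1.64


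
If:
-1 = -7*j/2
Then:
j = 2/7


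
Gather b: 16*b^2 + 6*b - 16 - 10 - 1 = 16*b^2 + 6*b - 27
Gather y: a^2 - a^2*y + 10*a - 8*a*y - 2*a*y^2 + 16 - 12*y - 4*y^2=a^2 + 10*a + y^2*(-2*a - 4) + y*(-a^2 - 8*a - 12) + 16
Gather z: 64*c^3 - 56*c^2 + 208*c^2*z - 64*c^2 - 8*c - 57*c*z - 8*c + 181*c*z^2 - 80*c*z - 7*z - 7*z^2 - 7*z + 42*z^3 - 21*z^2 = 64*c^3 - 120*c^2 - 16*c + 42*z^3 + z^2*(181*c - 28) + z*(208*c^2 - 137*c - 14)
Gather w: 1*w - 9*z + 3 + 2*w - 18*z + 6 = 3*w - 27*z + 9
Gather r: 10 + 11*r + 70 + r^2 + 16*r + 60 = r^2 + 27*r + 140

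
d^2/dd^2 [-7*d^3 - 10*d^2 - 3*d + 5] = -42*d - 20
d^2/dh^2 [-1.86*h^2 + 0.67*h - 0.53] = -3.72000000000000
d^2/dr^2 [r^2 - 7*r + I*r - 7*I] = 2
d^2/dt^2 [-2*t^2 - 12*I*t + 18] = -4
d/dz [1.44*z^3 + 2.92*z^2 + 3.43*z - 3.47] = 4.32*z^2 + 5.84*z + 3.43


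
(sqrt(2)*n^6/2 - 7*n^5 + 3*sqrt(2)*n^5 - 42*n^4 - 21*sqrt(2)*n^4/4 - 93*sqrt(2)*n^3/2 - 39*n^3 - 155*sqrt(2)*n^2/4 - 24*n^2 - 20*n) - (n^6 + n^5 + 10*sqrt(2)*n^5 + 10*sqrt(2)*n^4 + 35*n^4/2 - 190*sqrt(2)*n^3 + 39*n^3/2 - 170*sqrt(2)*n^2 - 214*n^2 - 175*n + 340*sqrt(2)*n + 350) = -n^6 + sqrt(2)*n^6/2 - 7*sqrt(2)*n^5 - 8*n^5 - 119*n^4/2 - 61*sqrt(2)*n^4/4 - 117*n^3/2 + 287*sqrt(2)*n^3/2 + 525*sqrt(2)*n^2/4 + 190*n^2 - 340*sqrt(2)*n + 155*n - 350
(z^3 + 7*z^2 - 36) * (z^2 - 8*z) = z^5 - z^4 - 56*z^3 - 36*z^2 + 288*z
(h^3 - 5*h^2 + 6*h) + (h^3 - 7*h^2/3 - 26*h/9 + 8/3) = 2*h^3 - 22*h^2/3 + 28*h/9 + 8/3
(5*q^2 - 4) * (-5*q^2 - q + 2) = -25*q^4 - 5*q^3 + 30*q^2 + 4*q - 8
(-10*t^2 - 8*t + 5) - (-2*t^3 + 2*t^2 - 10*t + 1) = 2*t^3 - 12*t^2 + 2*t + 4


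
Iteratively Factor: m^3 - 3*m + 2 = (m - 1)*(m^2 + m - 2) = (m - 1)*(m + 2)*(m - 1)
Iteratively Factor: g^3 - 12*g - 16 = (g + 2)*(g^2 - 2*g - 8) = (g + 2)^2*(g - 4)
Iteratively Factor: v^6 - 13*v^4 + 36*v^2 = (v + 3)*(v^5 - 3*v^4 - 4*v^3 + 12*v^2) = (v - 3)*(v + 3)*(v^4 - 4*v^2) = v*(v - 3)*(v + 3)*(v^3 - 4*v) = v*(v - 3)*(v - 2)*(v + 3)*(v^2 + 2*v) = v^2*(v - 3)*(v - 2)*(v + 3)*(v + 2)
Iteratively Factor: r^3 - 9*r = (r)*(r^2 - 9) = r*(r + 3)*(r - 3)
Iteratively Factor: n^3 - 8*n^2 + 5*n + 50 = (n - 5)*(n^2 - 3*n - 10) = (n - 5)^2*(n + 2)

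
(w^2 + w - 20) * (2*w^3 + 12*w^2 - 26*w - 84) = 2*w^5 + 14*w^4 - 54*w^3 - 350*w^2 + 436*w + 1680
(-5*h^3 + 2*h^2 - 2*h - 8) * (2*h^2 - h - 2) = -10*h^5 + 9*h^4 + 4*h^3 - 18*h^2 + 12*h + 16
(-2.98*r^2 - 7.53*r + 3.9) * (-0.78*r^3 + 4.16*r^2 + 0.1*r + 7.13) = 2.3244*r^5 - 6.5234*r^4 - 34.6648*r^3 - 5.7764*r^2 - 53.2989*r + 27.807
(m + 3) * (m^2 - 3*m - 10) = m^3 - 19*m - 30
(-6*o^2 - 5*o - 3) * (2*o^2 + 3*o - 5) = -12*o^4 - 28*o^3 + 9*o^2 + 16*o + 15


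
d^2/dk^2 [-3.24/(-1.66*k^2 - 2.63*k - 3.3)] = (-17.856288*k^2 - 28.290384*k + 3.24*(3.32*k + 2.63)*(6.64*k + 5.26) - 35.49744)/(1.66*k^2 + 2.63*k + 3.3)^3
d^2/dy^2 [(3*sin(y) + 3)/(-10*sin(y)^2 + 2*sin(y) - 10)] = 3*(25*sin(y)^5 + 105*sin(y)^4 - 215*sin(y)^3 - 244*sin(y)^2 + 210*sin(y) + 38)/(2*(5*sin(y)^2 - sin(y) + 5)^3)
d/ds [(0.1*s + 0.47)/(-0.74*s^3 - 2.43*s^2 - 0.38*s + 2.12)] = (0.148*s^3 + 1.2864*s^2 + 2.2842*s + 0.3906)/(0.5476*s^6 + 3.5964*s^5 + 6.4673*s^4 - 1.2908*s^3 - 10.1588*s^2 - 1.6112*s + 4.4944)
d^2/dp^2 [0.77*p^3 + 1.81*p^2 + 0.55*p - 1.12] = 4.62*p + 3.62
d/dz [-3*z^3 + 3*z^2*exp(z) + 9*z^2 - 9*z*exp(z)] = 3*z^2*exp(z) - 9*z^2 - 3*z*exp(z) + 18*z - 9*exp(z)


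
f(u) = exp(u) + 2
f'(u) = exp(u)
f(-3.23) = 2.04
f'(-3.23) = 0.04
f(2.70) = 16.88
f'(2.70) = 14.88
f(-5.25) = 2.01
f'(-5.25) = 0.01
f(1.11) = 5.03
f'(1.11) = 3.03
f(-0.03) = 2.97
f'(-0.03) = 0.97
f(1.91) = 8.75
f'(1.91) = 6.75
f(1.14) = 5.13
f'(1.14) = 3.13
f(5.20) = 183.27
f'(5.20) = 181.27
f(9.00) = 8105.08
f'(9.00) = 8103.08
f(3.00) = 22.09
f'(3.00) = 20.09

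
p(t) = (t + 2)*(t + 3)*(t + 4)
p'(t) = (t + 2)*(t + 3) + (t + 2)*(t + 4) + (t + 3)*(t + 4) = 3*t^2 + 18*t + 26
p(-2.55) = -0.36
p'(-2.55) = -0.39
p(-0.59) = 11.59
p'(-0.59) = 16.42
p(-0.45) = 14.03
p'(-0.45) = 18.51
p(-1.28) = 3.37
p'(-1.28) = 7.88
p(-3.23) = 0.22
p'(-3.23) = -0.84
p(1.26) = 73.05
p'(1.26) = 53.44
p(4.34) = 388.11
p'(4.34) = 160.63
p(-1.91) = 0.21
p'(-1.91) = 2.56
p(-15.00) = -1716.00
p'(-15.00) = 431.00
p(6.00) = 720.00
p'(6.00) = 242.00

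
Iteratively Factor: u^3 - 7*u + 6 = (u - 1)*(u^2 + u - 6) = (u - 1)*(u + 3)*(u - 2)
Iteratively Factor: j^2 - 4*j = (j)*(j - 4)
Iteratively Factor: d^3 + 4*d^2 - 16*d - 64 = (d - 4)*(d^2 + 8*d + 16) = (d - 4)*(d + 4)*(d + 4)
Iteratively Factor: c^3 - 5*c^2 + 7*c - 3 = (c - 3)*(c^2 - 2*c + 1) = (c - 3)*(c - 1)*(c - 1)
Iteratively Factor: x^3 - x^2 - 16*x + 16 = (x - 4)*(x^2 + 3*x - 4) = (x - 4)*(x + 4)*(x - 1)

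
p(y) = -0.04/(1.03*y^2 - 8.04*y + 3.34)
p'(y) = -0.04*(8.04 - 2.06*y)/(1.03*y^2 - 8.04*y + 3.34)^2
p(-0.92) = -0.00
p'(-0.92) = -0.00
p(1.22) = 0.01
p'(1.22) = -0.01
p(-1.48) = -0.00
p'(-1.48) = -0.00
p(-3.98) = -0.00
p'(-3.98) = -0.00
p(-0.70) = -0.00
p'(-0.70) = -0.00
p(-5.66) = -0.00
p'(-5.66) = -0.00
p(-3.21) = -0.00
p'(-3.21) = -0.00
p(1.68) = 0.01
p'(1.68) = -0.00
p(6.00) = 0.01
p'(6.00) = 0.00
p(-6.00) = -0.00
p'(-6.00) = -0.00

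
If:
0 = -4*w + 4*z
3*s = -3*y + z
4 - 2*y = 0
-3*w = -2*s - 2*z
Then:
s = -6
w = -12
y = 2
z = -12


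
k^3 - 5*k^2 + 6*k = k*(k - 3)*(k - 2)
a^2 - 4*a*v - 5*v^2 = (a - 5*v)*(a + v)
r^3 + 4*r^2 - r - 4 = (r - 1)*(r + 1)*(r + 4)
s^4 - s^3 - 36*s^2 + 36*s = s*(s - 6)*(s - 1)*(s + 6)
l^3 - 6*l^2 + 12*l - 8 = (l - 2)^3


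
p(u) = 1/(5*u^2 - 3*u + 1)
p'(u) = (3 - 10*u)/(5*u^2 - 3*u + 1)^2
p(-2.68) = 0.02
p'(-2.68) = 0.01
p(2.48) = 0.04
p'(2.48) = -0.04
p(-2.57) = 0.02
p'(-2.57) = 0.02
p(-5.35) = 0.01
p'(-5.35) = 0.00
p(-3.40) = 0.01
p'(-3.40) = 0.01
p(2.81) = 0.03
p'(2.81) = -0.02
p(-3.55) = 0.01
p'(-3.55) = 0.01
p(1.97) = 0.07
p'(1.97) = -0.08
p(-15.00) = 0.00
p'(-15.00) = 0.00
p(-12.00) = 0.00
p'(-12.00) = 0.00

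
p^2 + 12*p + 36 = (p + 6)^2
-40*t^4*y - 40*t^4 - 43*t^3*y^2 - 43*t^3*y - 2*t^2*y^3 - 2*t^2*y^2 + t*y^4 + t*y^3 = (-8*t + y)*(t + y)*(5*t + y)*(t*y + t)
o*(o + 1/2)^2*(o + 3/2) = o^4 + 5*o^3/2 + 7*o^2/4 + 3*o/8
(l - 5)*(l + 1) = l^2 - 4*l - 5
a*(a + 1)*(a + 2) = a^3 + 3*a^2 + 2*a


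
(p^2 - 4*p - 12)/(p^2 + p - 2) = (p - 6)/(p - 1)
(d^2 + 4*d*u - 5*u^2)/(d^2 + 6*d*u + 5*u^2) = (d - u)/(d + u)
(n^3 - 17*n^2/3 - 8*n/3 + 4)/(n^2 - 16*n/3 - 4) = (3*n^2 + n - 2)/(3*n + 2)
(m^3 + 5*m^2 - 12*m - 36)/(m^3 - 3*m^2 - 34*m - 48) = (m^2 + 3*m - 18)/(m^2 - 5*m - 24)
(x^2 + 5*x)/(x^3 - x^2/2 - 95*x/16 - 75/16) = 16*x*(x + 5)/(16*x^3 - 8*x^2 - 95*x - 75)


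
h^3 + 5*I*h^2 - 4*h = h*(h + I)*(h + 4*I)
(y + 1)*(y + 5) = y^2 + 6*y + 5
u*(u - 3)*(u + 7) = u^3 + 4*u^2 - 21*u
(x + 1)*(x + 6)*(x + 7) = x^3 + 14*x^2 + 55*x + 42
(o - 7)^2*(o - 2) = o^3 - 16*o^2 + 77*o - 98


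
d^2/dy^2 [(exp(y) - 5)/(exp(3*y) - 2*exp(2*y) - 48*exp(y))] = (4*exp(5*y) - 51*exp(4*y) + 306*exp(3*y) + 304*exp(2*y) - 1440*exp(y) - 11520)*exp(-y)/(exp(6*y) - 6*exp(5*y) - 132*exp(4*y) + 568*exp(3*y) + 6336*exp(2*y) - 13824*exp(y) - 110592)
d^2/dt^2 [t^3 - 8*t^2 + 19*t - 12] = 6*t - 16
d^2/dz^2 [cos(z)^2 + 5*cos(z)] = -5*cos(z) - 2*cos(2*z)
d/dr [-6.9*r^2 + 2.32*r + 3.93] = 2.32 - 13.8*r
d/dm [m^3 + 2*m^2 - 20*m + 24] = 3*m^2 + 4*m - 20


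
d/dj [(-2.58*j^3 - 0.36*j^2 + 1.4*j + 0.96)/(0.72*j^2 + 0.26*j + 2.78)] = (-1.8576*j^4 - 1.3416*j^3 - 22.6188*j^2 - 3.384*j + 3.6424)/(0.5184*j^4 + 0.3744*j^3 + 4.0708*j^2 + 1.4456*j + 7.7284)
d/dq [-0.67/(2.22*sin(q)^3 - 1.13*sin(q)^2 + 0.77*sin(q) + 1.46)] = (4.4622*sin(q)^2 - 1.5142*sin(q) + 0.5159)*cos(q)/(2.22*sin(q)^3 - 1.13*sin(q)^2 + 0.77*sin(q) + 1.46)^2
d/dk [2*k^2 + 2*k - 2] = 4*k + 2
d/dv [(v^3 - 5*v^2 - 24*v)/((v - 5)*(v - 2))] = (v^4 - 14*v^3 + 89*v^2 - 100*v - 240)/(v^4 - 14*v^3 + 69*v^2 - 140*v + 100)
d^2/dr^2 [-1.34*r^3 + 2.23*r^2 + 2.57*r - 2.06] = 4.46 - 8.04*r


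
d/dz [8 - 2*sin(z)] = -2*cos(z)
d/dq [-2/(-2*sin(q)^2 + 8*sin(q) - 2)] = 2*(2 - sin(q))*cos(q)/(sin(q)^2 - 4*sin(q) + 1)^2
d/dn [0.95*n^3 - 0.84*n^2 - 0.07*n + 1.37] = 2.85*n^2 - 1.68*n - 0.07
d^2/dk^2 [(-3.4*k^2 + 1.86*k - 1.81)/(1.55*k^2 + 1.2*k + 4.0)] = (21.5853*k^3 + 100.38885*k^2 - 89.3916*k - 109.4248)/(3.723875*k^6 + 8.649*k^5 + 35.526*k^4 + 46.368*k^3 + 91.68*k^2 + 57.6*k + 64.0)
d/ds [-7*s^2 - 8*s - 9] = -14*s - 8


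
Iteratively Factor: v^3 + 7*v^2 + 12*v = (v + 3)*(v^2 + 4*v) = (v + 3)*(v + 4)*(v)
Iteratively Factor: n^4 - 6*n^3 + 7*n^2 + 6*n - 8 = (n - 4)*(n^3 - 2*n^2 - n + 2) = (n - 4)*(n - 2)*(n^2 - 1) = (n - 4)*(n - 2)*(n - 1)*(n + 1)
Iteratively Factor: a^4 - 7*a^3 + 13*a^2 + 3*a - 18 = (a - 2)*(a^3 - 5*a^2 + 3*a + 9) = (a - 2)*(a + 1)*(a^2 - 6*a + 9) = (a - 3)*(a - 2)*(a + 1)*(a - 3)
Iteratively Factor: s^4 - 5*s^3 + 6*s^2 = (s - 3)*(s^3 - 2*s^2) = s*(s - 3)*(s^2 - 2*s) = s*(s - 3)*(s - 2)*(s)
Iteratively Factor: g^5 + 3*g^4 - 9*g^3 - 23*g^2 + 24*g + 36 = (g + 3)*(g^4 - 9*g^2 + 4*g + 12) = (g + 1)*(g + 3)*(g^3 - g^2 - 8*g + 12) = (g + 1)*(g + 3)^2*(g^2 - 4*g + 4) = (g - 2)*(g + 1)*(g + 3)^2*(g - 2)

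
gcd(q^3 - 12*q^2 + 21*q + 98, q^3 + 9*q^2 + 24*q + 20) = q + 2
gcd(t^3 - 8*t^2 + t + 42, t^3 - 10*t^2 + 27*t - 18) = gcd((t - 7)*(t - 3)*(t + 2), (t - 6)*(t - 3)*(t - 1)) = t - 3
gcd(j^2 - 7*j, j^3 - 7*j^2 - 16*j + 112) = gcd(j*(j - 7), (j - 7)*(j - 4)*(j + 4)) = j - 7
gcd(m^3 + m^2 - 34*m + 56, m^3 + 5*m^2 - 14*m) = m^2 + 5*m - 14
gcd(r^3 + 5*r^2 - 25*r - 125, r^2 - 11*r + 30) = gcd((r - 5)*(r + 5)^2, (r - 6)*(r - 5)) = r - 5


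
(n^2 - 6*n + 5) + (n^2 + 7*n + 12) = 2*n^2 + n + 17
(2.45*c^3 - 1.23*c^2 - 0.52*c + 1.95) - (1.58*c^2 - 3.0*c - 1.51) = 2.45*c^3 - 2.81*c^2 + 2.48*c + 3.46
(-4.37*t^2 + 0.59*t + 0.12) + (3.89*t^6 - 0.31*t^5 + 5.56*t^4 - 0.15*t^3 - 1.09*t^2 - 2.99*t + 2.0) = 3.89*t^6 - 0.31*t^5 + 5.56*t^4 - 0.15*t^3 - 5.46*t^2 - 2.4*t + 2.12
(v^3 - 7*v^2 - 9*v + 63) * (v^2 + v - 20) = v^5 - 6*v^4 - 36*v^3 + 194*v^2 + 243*v - 1260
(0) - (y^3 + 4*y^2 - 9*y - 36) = -y^3 - 4*y^2 + 9*y + 36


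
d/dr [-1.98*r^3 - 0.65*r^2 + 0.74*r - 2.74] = -5.94*r^2 - 1.3*r + 0.74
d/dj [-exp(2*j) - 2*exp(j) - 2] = -2*(exp(j) + 1)*exp(j)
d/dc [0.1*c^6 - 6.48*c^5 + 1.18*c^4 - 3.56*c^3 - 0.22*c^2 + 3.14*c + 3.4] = 0.6*c^5 - 32.4*c^4 + 4.72*c^3 - 10.68*c^2 - 0.44*c + 3.14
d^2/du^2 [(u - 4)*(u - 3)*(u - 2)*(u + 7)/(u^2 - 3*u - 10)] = 2*(u^6 - 9*u^5 - 3*u^4 + 249*u^3 - 1194*u^2 + 5652*u - 11632)/(u^6 - 9*u^5 - 3*u^4 + 153*u^3 + 30*u^2 - 900*u - 1000)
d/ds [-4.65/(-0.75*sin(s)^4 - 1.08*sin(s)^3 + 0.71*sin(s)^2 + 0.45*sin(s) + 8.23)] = (-13.95*sin(s)^3 - 15.066*sin(s)^2 + 6.603*sin(s) + 2.0925)*cos(s)/(-0.75*sin(s)^4 - 1.08*sin(s)^3 + 0.71*sin(s)^2 + 0.45*sin(s) + 8.23)^2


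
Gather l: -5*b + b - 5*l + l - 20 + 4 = -4*b - 4*l - 16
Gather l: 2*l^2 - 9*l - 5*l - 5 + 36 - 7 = 2*l^2 - 14*l + 24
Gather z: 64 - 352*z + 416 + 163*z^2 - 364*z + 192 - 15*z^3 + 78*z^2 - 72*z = -15*z^3 + 241*z^2 - 788*z + 672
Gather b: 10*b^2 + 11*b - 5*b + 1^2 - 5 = 10*b^2 + 6*b - 4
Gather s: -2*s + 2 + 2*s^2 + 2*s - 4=2*s^2 - 2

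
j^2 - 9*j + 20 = (j - 5)*(j - 4)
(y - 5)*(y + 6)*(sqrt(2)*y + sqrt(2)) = sqrt(2)*y^3 + 2*sqrt(2)*y^2 - 29*sqrt(2)*y - 30*sqrt(2)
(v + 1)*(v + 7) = v^2 + 8*v + 7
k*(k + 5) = k^2 + 5*k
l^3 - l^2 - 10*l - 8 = (l - 4)*(l + 1)*(l + 2)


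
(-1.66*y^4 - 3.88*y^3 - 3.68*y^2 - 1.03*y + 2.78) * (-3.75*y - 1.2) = 6.225*y^5 + 16.542*y^4 + 18.456*y^3 + 8.2785*y^2 - 9.189*y - 3.336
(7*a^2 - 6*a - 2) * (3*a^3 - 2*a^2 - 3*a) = 21*a^5 - 32*a^4 - 15*a^3 + 22*a^2 + 6*a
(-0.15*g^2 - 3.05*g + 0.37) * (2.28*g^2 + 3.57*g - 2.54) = -0.342*g^4 - 7.4895*g^3 - 9.6639*g^2 + 9.0679*g - 0.9398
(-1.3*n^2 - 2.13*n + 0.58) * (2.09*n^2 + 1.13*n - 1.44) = -2.717*n^4 - 5.9207*n^3 + 0.6773*n^2 + 3.7226*n - 0.8352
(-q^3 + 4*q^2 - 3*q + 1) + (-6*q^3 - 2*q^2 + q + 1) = -7*q^3 + 2*q^2 - 2*q + 2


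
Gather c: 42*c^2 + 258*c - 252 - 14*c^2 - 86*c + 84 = 28*c^2 + 172*c - 168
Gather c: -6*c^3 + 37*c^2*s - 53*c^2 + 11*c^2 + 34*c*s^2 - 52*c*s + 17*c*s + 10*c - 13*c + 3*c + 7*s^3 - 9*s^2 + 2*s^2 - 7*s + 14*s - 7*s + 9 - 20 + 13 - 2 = -6*c^3 + c^2*(37*s - 42) + c*(34*s^2 - 35*s) + 7*s^3 - 7*s^2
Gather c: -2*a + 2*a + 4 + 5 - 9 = 0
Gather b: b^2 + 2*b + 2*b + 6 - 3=b^2 + 4*b + 3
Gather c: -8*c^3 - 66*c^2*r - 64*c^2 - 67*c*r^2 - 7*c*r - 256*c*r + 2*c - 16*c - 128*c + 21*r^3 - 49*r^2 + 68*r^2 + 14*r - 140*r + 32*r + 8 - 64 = -8*c^3 + c^2*(-66*r - 64) + c*(-67*r^2 - 263*r - 142) + 21*r^3 + 19*r^2 - 94*r - 56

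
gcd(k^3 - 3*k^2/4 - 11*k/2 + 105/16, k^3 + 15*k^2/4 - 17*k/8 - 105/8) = k^2 + 3*k/4 - 35/8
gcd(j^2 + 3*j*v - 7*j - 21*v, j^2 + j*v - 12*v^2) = 1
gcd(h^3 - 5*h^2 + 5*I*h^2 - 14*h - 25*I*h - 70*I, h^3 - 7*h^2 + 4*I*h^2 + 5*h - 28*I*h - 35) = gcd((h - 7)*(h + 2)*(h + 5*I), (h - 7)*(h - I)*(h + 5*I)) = h^2 + h*(-7 + 5*I) - 35*I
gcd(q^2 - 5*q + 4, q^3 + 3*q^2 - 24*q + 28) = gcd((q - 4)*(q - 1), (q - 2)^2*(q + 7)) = 1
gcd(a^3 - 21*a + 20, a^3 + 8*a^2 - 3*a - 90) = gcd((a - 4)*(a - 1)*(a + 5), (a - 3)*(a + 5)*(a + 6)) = a + 5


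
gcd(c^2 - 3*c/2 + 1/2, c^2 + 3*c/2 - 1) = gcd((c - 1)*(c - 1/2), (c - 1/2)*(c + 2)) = c - 1/2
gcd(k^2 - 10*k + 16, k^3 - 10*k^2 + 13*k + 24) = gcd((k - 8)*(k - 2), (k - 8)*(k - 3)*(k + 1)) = k - 8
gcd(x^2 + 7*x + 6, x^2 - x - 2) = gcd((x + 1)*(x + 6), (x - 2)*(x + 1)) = x + 1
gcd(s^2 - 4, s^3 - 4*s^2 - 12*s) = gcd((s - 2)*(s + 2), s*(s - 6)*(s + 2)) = s + 2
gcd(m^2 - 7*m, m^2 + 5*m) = m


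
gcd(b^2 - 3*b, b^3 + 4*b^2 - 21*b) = b^2 - 3*b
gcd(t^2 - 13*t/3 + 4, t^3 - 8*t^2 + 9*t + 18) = t - 3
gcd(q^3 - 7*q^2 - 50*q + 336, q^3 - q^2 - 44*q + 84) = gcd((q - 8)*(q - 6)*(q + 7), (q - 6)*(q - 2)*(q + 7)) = q^2 + q - 42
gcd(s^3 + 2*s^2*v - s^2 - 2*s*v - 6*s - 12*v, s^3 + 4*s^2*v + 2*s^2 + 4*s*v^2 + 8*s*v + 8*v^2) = s^2 + 2*s*v + 2*s + 4*v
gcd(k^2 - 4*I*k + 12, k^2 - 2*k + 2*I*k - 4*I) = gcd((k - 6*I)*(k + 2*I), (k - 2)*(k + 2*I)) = k + 2*I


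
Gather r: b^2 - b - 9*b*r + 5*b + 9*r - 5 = b^2 + 4*b + r*(9 - 9*b) - 5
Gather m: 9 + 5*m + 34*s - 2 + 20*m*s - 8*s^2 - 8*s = m*(20*s + 5) - 8*s^2 + 26*s + 7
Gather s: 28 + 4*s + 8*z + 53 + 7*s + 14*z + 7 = 11*s + 22*z + 88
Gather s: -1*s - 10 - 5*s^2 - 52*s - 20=-5*s^2 - 53*s - 30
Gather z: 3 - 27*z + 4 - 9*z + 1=8 - 36*z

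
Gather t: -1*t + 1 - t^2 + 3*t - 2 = -t^2 + 2*t - 1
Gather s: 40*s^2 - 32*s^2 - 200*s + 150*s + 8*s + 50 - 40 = 8*s^2 - 42*s + 10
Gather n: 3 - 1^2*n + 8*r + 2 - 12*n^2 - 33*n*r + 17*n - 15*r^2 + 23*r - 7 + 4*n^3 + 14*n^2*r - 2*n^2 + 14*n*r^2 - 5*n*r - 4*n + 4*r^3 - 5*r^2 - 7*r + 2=4*n^3 + n^2*(14*r - 14) + n*(14*r^2 - 38*r + 12) + 4*r^3 - 20*r^2 + 24*r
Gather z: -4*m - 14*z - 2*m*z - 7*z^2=-4*m - 7*z^2 + z*(-2*m - 14)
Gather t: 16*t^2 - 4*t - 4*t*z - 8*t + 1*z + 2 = 16*t^2 + t*(-4*z - 12) + z + 2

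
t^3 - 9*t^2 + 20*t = t*(t - 5)*(t - 4)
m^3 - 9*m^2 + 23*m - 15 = (m - 5)*(m - 3)*(m - 1)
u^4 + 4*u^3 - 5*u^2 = u^2*(u - 1)*(u + 5)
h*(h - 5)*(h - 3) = h^3 - 8*h^2 + 15*h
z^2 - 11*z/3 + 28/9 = (z - 7/3)*(z - 4/3)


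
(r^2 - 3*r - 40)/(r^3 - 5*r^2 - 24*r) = (r + 5)/(r*(r + 3))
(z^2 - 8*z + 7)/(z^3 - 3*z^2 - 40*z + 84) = (z - 1)/(z^2 + 4*z - 12)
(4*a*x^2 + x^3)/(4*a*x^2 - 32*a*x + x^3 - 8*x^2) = x/(x - 8)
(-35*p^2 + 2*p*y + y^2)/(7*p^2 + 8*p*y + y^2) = (-5*p + y)/(p + y)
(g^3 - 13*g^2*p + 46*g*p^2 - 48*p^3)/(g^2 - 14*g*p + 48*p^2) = (-g^2 + 5*g*p - 6*p^2)/(-g + 6*p)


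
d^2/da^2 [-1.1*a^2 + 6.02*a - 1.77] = -2.20000000000000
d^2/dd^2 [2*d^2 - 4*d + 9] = 4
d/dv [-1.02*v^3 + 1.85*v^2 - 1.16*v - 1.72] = -3.06*v^2 + 3.7*v - 1.16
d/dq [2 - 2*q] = -2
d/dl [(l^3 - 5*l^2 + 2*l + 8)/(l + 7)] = 2*(l^3 + 8*l^2 - 35*l + 3)/(l^2 + 14*l + 49)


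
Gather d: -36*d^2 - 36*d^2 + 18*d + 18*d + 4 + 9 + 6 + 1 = -72*d^2 + 36*d + 20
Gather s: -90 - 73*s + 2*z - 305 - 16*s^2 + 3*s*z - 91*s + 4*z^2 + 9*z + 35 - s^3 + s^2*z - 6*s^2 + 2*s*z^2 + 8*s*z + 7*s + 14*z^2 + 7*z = -s^3 + s^2*(z - 22) + s*(2*z^2 + 11*z - 157) + 18*z^2 + 18*z - 360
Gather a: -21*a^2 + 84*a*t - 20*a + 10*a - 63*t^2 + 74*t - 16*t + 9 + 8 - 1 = -21*a^2 + a*(84*t - 10) - 63*t^2 + 58*t + 16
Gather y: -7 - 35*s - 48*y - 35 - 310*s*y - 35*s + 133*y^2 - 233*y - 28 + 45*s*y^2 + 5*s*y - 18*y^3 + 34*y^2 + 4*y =-70*s - 18*y^3 + y^2*(45*s + 167) + y*(-305*s - 277) - 70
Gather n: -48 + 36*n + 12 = 36*n - 36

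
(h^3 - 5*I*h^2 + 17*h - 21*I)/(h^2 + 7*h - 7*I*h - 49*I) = (h^2 + 2*I*h + 3)/(h + 7)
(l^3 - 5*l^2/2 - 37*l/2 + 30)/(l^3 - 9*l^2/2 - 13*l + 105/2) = (2*l^2 + 5*l - 12)/(2*l^2 + l - 21)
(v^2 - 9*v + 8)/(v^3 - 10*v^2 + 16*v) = (v - 1)/(v*(v - 2))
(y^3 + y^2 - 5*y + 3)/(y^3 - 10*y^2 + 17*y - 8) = (y + 3)/(y - 8)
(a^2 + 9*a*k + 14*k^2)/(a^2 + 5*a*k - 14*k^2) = (a + 2*k)/(a - 2*k)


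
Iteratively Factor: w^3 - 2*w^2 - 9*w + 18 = (w - 3)*(w^2 + w - 6) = (w - 3)*(w - 2)*(w + 3)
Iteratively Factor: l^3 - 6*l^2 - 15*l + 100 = (l - 5)*(l^2 - l - 20) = (l - 5)^2*(l + 4)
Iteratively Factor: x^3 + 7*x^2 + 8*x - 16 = (x + 4)*(x^2 + 3*x - 4) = (x - 1)*(x + 4)*(x + 4)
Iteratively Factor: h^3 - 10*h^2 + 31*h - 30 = (h - 5)*(h^2 - 5*h + 6) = (h - 5)*(h - 3)*(h - 2)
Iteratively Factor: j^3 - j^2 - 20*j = (j)*(j^2 - j - 20) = j*(j - 5)*(j + 4)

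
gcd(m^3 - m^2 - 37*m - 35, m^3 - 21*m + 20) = m + 5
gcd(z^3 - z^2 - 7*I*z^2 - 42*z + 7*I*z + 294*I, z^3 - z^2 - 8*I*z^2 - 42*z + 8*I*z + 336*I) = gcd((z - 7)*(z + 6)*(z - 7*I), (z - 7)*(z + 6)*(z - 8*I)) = z^2 - z - 42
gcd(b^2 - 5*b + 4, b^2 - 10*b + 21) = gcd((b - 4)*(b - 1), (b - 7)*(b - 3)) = 1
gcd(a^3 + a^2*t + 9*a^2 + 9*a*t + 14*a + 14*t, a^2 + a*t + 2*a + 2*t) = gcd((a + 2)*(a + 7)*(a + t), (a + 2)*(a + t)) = a^2 + a*t + 2*a + 2*t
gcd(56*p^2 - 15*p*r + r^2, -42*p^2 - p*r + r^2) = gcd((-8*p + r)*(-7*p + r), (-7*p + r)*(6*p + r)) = 7*p - r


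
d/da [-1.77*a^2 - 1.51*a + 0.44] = -3.54*a - 1.51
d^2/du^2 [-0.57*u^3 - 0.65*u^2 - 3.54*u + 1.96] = -3.42*u - 1.3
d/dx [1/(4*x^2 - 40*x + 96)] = (5 - x)/(2*(x^2 - 10*x + 24)^2)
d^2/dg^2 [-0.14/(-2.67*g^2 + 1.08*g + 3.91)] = (1.996092*g^2 - 0.807408*g - 0.14*(5.34*g - 1.08)*(10.68*g - 2.16) - 2.923116)/(-2.67*g^2 + 1.08*g + 3.91)^3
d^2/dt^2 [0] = 0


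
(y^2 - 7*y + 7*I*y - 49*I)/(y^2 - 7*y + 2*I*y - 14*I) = (y + 7*I)/(y + 2*I)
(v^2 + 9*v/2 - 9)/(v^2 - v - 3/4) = 2*(v + 6)/(2*v + 1)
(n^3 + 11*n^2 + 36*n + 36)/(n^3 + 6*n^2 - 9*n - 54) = (n + 2)/(n - 3)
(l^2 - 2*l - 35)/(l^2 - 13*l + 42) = (l + 5)/(l - 6)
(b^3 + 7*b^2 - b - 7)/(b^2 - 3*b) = (b^3 + 7*b^2 - b - 7)/(b*(b - 3))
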